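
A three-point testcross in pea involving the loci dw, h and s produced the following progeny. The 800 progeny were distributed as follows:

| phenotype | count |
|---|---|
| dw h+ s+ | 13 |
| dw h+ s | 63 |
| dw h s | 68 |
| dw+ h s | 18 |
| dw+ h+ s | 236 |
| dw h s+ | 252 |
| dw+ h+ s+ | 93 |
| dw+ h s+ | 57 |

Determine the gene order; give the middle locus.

h

The two most frequent reciprocal classes, dw h s+ and dw+ h+ s, are the parental types, so the F1 was dw h s+ / dw+ h+ s.
The two rarest classes, dw h+ s+ and dw+ h s, are the double crossovers. Comparing them with the parentals, only the h allele has switched, so h is the middle locus and the order is s – h – dw.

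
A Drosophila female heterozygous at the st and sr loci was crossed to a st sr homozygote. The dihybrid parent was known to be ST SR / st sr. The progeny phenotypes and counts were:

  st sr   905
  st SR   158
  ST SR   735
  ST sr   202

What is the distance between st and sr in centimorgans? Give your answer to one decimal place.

18.0 centimorgans

The recombinant classes are ST sr and st SR: 202 + 158 = 360.
Recombination frequency = 360/2000 = 0.1800 ≈ 18.0%, i.e. 18.0 centimorgans.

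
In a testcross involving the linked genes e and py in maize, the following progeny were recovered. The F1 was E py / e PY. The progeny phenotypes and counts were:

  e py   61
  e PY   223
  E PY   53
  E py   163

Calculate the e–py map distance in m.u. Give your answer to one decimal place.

22.8 m.u.

The recombinant classes are E PY and e py: 53 + 61 = 114.
Recombination frequency = 114/500 = 0.2280 ≈ 22.8%, i.e. 22.8 m.u.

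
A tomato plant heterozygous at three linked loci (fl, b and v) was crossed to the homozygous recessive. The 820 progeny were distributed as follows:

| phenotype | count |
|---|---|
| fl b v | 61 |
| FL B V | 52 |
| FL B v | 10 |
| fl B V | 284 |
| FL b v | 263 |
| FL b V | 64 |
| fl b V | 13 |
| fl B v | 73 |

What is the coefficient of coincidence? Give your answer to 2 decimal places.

0.87

The two most frequent reciprocal classes, FL b v and fl B V, are the parental types, so the F1 was FL b v / fl B V.
The two rarest classes, FL B v and fl b V, are the double crossovers. Comparing them with the parentals, only the b allele has switched, so b is the middle locus and the order is v – b – fl.
v–b: (137 + 23)/820 = 0.1951; b–fl: (113 + 23)/820 = 0.1659.
Expected DCO frequency = 0.1951 × 0.1659 ≈ 0.03237; observed = 23/820 ≈ 0.02805.
Coefficient of coincidence = 0.02805/0.03237 ≈ 0.87.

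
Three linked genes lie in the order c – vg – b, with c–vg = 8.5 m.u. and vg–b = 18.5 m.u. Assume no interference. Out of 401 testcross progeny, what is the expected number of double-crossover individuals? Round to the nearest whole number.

6

Map distances give recombination frequencies of 0.085 and 0.185 for the two intervals.
With no interference, expected double-crossover frequency = 0.085 × 0.185 = 0.01572.
Expected number = 0.01572 × 401 = 6.31 ≈ 6.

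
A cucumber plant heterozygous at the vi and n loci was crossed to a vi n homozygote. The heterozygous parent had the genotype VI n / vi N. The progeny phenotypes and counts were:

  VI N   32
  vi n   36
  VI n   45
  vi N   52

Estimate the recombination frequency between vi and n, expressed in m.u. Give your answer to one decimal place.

41.2 m.u.

The recombinant classes are VI N and vi n: 32 + 36 = 68.
Recombination frequency = 68/165 = 0.4121 ≈ 41.2%, i.e. 41.2 m.u.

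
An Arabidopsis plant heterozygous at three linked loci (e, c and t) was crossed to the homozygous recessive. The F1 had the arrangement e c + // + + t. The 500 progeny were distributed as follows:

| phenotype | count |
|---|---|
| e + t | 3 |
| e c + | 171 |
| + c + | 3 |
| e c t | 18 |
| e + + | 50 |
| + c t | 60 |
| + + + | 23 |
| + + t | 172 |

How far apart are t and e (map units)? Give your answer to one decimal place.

The two rarest classes, + c + and e + t, are the double crossovers. Comparing them with the parentals, only the e allele has switched, so e is the middle locus and the order is t – e – c.
Crossovers in the t–e interval produce the single-crossover classes e c t and + + + (18 + 23 = 41) plus the double crossovers (6).
RF(t–e) = (41 + 6) / 500 = 47/500 = 0.0940 → 9.4 map units.

9.4 map units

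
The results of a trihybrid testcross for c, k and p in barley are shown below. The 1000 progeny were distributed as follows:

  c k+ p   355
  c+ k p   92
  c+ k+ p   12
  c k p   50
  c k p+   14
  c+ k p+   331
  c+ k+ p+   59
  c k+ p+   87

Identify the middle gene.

c

The two most frequent reciprocal classes, c k+ p and c+ k p+, are the parental types, so the F1 was c k+ p / c+ k p+.
The two rarest classes, c+ k+ p and c k p+, are the double crossovers. Comparing them with the parentals, only the c allele has switched, so c is the middle locus and the order is p – c – k.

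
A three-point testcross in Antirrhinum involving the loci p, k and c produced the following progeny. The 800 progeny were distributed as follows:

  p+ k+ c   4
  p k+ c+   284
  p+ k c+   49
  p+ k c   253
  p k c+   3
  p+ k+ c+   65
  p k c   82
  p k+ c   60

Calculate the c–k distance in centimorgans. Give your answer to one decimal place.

14.5 centimorgans

The two most frequent reciprocal classes, p k+ c+ and p+ k c, are the parental types, so the F1 was p k+ c+ / p+ k c.
The two rarest classes, p k c+ and p+ k+ c, are the double crossovers. Comparing them with the parentals, only the k allele has switched, so k is the middle locus and the order is c – k – p.
Crossovers in the c–k interval produce the single-crossover classes p k+ c and p+ k c+ (60 + 49 = 109) plus the double crossovers (7).
RF(c–k) = (109 + 7) / 800 = 116/800 = 0.1450 → 14.5 centimorgans.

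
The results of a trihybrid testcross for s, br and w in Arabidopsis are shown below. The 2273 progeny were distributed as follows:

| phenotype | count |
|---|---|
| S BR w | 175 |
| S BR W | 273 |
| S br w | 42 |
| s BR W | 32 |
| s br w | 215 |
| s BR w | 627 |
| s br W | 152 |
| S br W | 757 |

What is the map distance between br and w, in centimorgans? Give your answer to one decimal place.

The two most frequent reciprocal classes, s BR w and S br W, are the parental types, so the F1 was s BR w / S br W.
The two rarest classes, s BR W and S br w, are the double crossovers. Comparing them with the parentals, only the w allele has switched, so w is the middle locus and the order is br – w – s.
Crossovers in the br–w interval produce the single-crossover classes s br w and S BR W (215 + 273 = 488) plus the double crossovers (74).
RF(br–w) = (488 + 74) / 2273 = 562/2273 = 0.2473 → 24.7 centimorgans.

24.7 centimorgans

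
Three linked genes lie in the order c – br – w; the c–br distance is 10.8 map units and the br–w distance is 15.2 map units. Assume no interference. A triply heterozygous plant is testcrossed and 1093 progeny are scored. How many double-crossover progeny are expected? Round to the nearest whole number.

Map distances give recombination frequencies of 0.108 and 0.152 for the two intervals.
With no interference, expected double-crossover frequency = 0.108 × 0.152 = 0.01642.
Expected number = 0.01642 × 1093 = 17.94 ≈ 18.

18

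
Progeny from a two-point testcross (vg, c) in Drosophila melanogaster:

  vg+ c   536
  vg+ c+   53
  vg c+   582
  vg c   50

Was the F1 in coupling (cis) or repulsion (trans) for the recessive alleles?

trans

The two most frequent classes are vg+ c (536) and vg c+ (582); these are the parental (non-recombinant) types.
So the F1 carried vg+ c on one chromosome and vg c+ on the other — the recessive alleles are on opposite chromosomes (trans / repulsion).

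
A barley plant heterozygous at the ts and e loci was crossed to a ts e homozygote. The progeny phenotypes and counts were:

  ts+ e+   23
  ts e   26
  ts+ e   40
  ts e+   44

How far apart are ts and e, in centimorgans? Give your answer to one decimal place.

36.8 centimorgans

The two most frequent classes, ts+ e (40) and ts e+ (44), are the parental types, so the F1 was ts+ e / ts e+.
The recombinant classes are ts+ e+ and ts e: 23 + 26 = 49.
Recombination frequency = 49/133 = 0.3684 ≈ 36.8%, i.e. 36.8 centimorgans.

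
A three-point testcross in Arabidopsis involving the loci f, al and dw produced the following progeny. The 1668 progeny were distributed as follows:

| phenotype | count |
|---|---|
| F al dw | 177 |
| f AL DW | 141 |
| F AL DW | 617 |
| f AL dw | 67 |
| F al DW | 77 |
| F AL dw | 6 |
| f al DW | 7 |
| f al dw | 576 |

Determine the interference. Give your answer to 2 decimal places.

0.58

The two most frequent reciprocal classes, F AL DW and f al dw, are the parental types, so the F1 was F AL DW / f al dw.
The two rarest classes, F AL dw and f al DW, are the double crossovers. Comparing them with the parentals, only the dw allele has switched, so dw is the middle locus and the order is f – dw – al.
f–dw: (318 + 13)/1668 = 0.1984; dw–al: (144 + 13)/1668 = 0.0941.
Expected DCO frequency = 0.1984 × 0.0941 ≈ 0.01867; observed = 13/1668 ≈ 0.00779.
Coefficient of coincidence = 0.00779/0.01867 ≈ 0.42; interference = 1 − 0.42 = 0.58.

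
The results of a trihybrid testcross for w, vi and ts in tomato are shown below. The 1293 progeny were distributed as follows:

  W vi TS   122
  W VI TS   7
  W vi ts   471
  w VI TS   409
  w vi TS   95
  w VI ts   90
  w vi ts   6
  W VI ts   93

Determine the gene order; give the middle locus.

The two most frequent reciprocal classes, w VI TS and W vi ts, are the parental types, so the F1 was w VI TS / W vi ts.
The two rarest classes, W VI TS and w vi ts, are the double crossovers. Comparing them with the parentals, only the w allele has switched, so w is the middle locus and the order is ts – w – vi.

w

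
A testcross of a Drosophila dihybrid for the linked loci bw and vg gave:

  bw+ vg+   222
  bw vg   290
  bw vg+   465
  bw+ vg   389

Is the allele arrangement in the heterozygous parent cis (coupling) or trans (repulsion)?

trans

The two most frequent classes are bw+ vg (389) and bw vg+ (465); these are the parental (non-recombinant) types.
So the F1 carried bw+ vg on one chromosome and bw vg+ on the other — the recessive alleles are on opposite chromosomes (trans / repulsion).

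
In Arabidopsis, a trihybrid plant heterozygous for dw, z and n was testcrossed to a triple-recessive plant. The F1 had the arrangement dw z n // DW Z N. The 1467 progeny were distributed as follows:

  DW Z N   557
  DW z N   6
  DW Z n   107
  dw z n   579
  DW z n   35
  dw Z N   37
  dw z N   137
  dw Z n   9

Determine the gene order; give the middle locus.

z

The two rarest classes, dw Z n and DW z N, are the double crossovers. Comparing them with the parentals, only the z allele has switched, so z is the middle locus and the order is dw – z – n.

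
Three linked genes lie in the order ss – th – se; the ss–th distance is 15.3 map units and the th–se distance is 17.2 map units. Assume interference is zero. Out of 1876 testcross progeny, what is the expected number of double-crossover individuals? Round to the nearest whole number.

49

Map distances give recombination frequencies of 0.153 and 0.172 for the two intervals.
With no interference, expected double-crossover frequency = 0.153 × 0.172 = 0.02632.
Expected number = 0.02632 × 1876 = 49.37 ≈ 49.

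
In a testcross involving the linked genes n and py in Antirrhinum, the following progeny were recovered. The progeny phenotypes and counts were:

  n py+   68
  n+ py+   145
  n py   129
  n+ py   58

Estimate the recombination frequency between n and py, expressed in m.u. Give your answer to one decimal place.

31.5 m.u.

The two most frequent classes, n+ py+ (145) and n py (129), are the parental types, so the F1 was n+ py+ / n py.
The recombinant classes are n+ py and n py+: 58 + 68 = 126.
Recombination frequency = 126/400 = 0.3150 ≈ 31.5%, i.e. 31.5 m.u.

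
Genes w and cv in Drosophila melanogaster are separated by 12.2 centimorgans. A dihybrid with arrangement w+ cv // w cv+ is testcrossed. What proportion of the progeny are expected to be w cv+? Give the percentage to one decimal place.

43.9%

A map distance of 12.2 centimorgans corresponds to a recombination frequency of 0.122.
The F1 is w+ cv / w cv+, so w cv+ is a parental gamete class with expected frequency (1 − r)/2 = 0.878/2 = 0.4390.
That is 0.4390 = 43.9% of the progeny.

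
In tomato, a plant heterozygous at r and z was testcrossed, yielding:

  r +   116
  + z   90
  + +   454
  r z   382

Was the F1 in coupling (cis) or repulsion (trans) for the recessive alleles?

The two most frequent classes are + + (454) and r z (382); these are the parental (non-recombinant) types.
So the F1 carried + + on one chromosome and r z on the other — the recessive alleles are on the same chromosome (cis / coupling).

cis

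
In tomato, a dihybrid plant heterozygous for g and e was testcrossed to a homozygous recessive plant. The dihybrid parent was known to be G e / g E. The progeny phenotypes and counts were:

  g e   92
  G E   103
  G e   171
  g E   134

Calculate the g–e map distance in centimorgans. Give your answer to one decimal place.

39.0 centimorgans

The recombinant classes are G E and g e: 103 + 92 = 195.
Recombination frequency = 195/500 = 0.3900 ≈ 39.0%, i.e. 39.0 centimorgans.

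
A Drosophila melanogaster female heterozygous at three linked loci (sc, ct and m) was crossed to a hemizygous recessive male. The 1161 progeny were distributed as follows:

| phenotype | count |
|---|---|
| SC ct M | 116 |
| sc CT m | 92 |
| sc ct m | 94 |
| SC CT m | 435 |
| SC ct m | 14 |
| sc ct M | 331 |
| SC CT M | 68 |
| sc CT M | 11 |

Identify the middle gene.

ct

The two most frequent reciprocal classes, SC CT m and sc ct M, are the parental types, so the F1 was SC CT m / sc ct M.
The two rarest classes, SC ct m and sc CT M, are the double crossovers. Comparing them with the parentals, only the ct allele has switched, so ct is the middle locus and the order is sc – ct – m.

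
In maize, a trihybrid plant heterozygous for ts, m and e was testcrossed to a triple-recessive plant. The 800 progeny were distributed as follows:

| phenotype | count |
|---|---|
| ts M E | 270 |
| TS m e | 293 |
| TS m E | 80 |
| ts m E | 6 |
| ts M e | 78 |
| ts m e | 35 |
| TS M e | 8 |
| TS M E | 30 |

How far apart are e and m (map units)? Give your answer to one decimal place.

21.5 map units

The two most frequent reciprocal classes, ts M E and TS m e, are the parental types, so the F1 was ts M E / TS m e.
The two rarest classes, ts m E and TS M e, are the double crossovers. Comparing them with the parentals, only the m allele has switched, so m is the middle locus and the order is ts – m – e.
Crossovers in the m–e interval produce the single-crossover classes ts M e and TS m E (78 + 80 = 158) plus the double crossovers (14).
RF(m–e) = (158 + 14) / 800 = 172/800 = 0.2150 → 21.5 map units.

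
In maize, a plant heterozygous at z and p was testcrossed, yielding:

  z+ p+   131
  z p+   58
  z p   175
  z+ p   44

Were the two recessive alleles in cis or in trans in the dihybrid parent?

cis

The two most frequent classes are z+ p+ (131) and z p (175); these are the parental (non-recombinant) types.
So the F1 carried z+ p+ on one chromosome and z p on the other — the recessive alleles are on the same chromosome (cis / coupling).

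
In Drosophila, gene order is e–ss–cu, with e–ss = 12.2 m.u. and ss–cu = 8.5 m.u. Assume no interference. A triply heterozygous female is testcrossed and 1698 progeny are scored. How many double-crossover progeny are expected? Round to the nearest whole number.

18

Map distances give recombination frequencies of 0.122 and 0.085 for the two intervals.
With no interference, expected double-crossover frequency = 0.122 × 0.085 = 0.01037.
Expected number = 0.01037 × 1698 = 17.61 ≈ 18.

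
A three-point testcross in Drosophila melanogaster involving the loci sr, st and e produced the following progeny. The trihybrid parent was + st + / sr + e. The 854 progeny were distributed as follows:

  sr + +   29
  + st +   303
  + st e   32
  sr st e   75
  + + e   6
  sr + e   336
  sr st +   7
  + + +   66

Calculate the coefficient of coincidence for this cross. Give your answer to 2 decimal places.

0.97

The two rarest classes, sr st + and + + e, are the double crossovers. Comparing them with the parentals, only the sr allele has switched, so sr is the middle locus and the order is st – sr – e.
st–sr: (141 + 13)/854 = 0.1803; sr–e: (61 + 13)/854 = 0.0867.
Expected DCO frequency = 0.1803 × 0.0867 ≈ 0.01563; observed = 13/854 ≈ 0.01522.
Coefficient of coincidence = 0.01522/0.01563 ≈ 0.97.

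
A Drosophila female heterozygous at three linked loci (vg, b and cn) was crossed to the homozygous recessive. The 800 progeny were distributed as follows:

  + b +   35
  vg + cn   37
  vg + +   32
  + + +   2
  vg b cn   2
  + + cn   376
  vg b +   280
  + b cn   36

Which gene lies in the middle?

cn

The two most frequent reciprocal classes, vg b + and + + cn, are the parental types, so the F1 was vg b + / + + cn.
The two rarest classes, vg b cn and + + +, are the double crossovers. Comparing them with the parentals, only the cn allele has switched, so cn is the middle locus and the order is vg – cn – b.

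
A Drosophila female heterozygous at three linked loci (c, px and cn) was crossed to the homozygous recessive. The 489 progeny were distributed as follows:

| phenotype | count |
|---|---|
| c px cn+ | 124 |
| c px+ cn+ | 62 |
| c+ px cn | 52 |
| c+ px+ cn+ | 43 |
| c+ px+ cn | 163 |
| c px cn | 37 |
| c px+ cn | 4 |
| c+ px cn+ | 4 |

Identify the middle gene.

The two most frequent reciprocal classes, c px cn+ and c+ px+ cn, are the parental types, so the F1 was c px cn+ / c+ px+ cn.
The two rarest classes, c+ px cn+ and c px+ cn, are the double crossovers. Comparing them with the parentals, only the c allele has switched, so c is the middle locus and the order is px – c – cn.

c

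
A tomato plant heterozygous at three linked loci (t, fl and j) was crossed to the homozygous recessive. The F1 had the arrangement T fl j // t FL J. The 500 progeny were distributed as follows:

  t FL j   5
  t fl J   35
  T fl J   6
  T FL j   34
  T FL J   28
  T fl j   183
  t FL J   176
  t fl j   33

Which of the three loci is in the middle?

j

The two rarest classes, T fl J and t FL j, are the double crossovers. Comparing them with the parentals, only the j allele has switched, so j is the middle locus and the order is fl – j – t.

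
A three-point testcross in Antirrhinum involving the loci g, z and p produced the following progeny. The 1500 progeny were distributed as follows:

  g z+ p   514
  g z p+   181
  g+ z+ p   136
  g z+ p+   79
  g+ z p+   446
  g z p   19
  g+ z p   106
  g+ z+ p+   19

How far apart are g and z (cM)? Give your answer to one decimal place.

The two most frequent reciprocal classes, g+ z p+ and g z+ p, are the parental types, so the F1 was g+ z p+ / g z+ p.
The two rarest classes, g+ z+ p+ and g z p, are the double crossovers. Comparing them with the parentals, only the z allele has switched, so z is the middle locus and the order is g – z – p.
Crossovers in the g–z interval produce the single-crossover classes g z p+ and g+ z+ p (181 + 136 = 317) plus the double crossovers (38).
RF(g–z) = (317 + 38) / 1500 = 355/1500 = 0.2367 → 23.7 cM.

23.7 cM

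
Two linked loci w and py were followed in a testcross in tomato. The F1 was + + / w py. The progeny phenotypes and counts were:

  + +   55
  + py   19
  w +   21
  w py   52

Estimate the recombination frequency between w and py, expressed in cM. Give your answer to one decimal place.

The recombinant classes are + py and w +: 19 + 21 = 40.
Recombination frequency = 40/147 = 0.2721 ≈ 27.2%, i.e. 27.2 cM.

27.2 cM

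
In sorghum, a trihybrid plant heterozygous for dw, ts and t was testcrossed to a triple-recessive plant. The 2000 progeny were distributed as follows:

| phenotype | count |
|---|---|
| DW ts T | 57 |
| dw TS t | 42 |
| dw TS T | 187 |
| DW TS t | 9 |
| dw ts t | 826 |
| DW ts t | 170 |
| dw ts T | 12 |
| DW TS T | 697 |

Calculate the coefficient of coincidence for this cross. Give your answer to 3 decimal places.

0.926

The two most frequent reciprocal classes, dw ts t and DW TS T, are the parental types, so the F1 was dw ts t / DW TS T.
The two rarest classes, dw ts T and DW TS t, are the double crossovers. Comparing them with the parentals, only the t allele has switched, so t is the middle locus and the order is ts – t – dw.
ts–t: (99 + 21)/2000 = 0.0600; t–dw: (357 + 21)/2000 = 0.1890.
Expected DCO frequency = 0.0600 × 0.1890 ≈ 0.01134; observed = 21/2000 ≈ 0.01050.
Coefficient of coincidence = 0.01050/0.01134 ≈ 0.926.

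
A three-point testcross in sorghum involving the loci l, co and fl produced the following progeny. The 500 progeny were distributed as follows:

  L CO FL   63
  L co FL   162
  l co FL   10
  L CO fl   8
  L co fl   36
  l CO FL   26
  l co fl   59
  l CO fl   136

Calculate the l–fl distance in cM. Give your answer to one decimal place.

The two most frequent reciprocal classes, L co FL and l CO fl, are the parental types, so the F1 was L co FL / l CO fl.
The two rarest classes, l co FL and L CO fl, are the double crossovers. Comparing them with the parentals, only the l allele has switched, so l is the middle locus and the order is fl – l – co.
Crossovers in the fl–l interval produce the single-crossover classes L co fl and l CO FL (36 + 26 = 62) plus the double crossovers (18).
RF(fl–l) = (62 + 18) / 500 = 80/500 = 0.1600 → 16.0 cM.

16.0 cM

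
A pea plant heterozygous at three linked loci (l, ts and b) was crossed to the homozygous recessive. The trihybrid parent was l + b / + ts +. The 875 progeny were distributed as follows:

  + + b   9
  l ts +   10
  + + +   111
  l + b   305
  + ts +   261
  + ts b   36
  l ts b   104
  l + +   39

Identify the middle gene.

The two rarest classes, + + b and l ts +, are the double crossovers. Comparing them with the parentals, only the l allele has switched, so l is the middle locus and the order is ts – l – b.

l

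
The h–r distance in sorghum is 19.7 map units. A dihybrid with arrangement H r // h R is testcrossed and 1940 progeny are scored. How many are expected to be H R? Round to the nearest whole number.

A map distance of 19.7 map units corresponds to a recombination frequency of 0.197.
The F1 is H r / h R, so H R is a recombinant gamete class with expected frequency r/2 = 0.197/2 = 0.0985.
Expected number = 0.0985 × 1940 = 191.09 ≈ 191.

191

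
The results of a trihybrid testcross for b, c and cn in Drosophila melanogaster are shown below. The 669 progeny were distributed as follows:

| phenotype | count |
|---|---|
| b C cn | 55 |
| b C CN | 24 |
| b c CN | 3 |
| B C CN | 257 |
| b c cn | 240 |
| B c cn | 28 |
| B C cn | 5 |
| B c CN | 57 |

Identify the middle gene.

cn

The two most frequent reciprocal classes, b c cn and B C CN, are the parental types, so the F1 was b c cn / B C CN.
The two rarest classes, b c CN and B C cn, are the double crossovers. Comparing them with the parentals, only the cn allele has switched, so cn is the middle locus and the order is b – cn – c.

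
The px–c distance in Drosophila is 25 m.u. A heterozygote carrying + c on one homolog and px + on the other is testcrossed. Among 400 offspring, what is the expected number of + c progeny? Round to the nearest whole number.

A map distance of 25 m.u. corresponds to a recombination frequency of 0.250.
The F1 is + c / px +, so + c is a parental gamete class with expected frequency (1 − r)/2 = 0.750/2 = 0.3750.
Expected number = 0.3750 × 400 = 150.00 ≈ 150.

150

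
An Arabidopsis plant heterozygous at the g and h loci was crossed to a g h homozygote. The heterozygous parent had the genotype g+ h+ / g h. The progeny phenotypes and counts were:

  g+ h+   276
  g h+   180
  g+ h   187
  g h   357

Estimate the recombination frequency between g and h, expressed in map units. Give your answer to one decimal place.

The recombinant classes are g+ h and g h+: 187 + 180 = 367.
Recombination frequency = 367/1000 = 0.3670 ≈ 36.7%, i.e. 36.7 map units.

36.7 map units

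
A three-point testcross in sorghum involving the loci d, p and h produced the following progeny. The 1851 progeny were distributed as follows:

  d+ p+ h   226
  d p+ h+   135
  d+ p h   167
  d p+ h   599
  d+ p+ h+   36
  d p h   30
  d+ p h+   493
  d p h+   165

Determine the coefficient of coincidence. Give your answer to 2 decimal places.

0.73

The two most frequent reciprocal classes, d+ p h+ and d p+ h, are the parental types, so the F1 was d+ p h+ / d p+ h.
The two rarest classes, d+ p+ h+ and d p h, are the double crossovers. Comparing them with the parentals, only the p allele has switched, so p is the middle locus and the order is h – p – d.
h–p: (302 + 66)/1851 = 0.1988; p–d: (391 + 66)/1851 = 0.2469.
Expected DCO frequency = 0.1988 × 0.2469 ≈ 0.04908; observed = 66/1851 ≈ 0.03566.
Coefficient of coincidence = 0.03566/0.04908 ≈ 0.73.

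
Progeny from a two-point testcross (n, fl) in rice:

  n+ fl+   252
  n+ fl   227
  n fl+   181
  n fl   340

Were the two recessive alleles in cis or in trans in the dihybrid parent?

cis

The two most frequent classes are n+ fl+ (252) and n fl (340); these are the parental (non-recombinant) types.
So the F1 carried n+ fl+ on one chromosome and n fl on the other — the recessive alleles are on the same chromosome (cis / coupling).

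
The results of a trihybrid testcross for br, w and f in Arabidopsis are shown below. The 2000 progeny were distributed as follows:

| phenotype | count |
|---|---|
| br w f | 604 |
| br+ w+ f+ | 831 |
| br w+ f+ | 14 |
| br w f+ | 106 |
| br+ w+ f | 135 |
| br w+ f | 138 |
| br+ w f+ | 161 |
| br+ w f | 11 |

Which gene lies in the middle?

The two most frequent reciprocal classes, br+ w+ f+ and br w f, are the parental types, so the F1 was br+ w+ f+ / br w f.
The two rarest classes, br w+ f+ and br+ w f, are the double crossovers. Comparing them with the parentals, only the br allele has switched, so br is the middle locus and the order is w – br – f.

br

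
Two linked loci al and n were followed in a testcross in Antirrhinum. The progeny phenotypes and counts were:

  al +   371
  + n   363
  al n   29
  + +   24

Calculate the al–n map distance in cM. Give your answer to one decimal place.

The two most frequent classes, + n (363) and al + (371), are the parental types, so the F1 was + n / al +.
The recombinant classes are + + and al n: 24 + 29 = 53.
Recombination frequency = 53/787 = 0.0673 ≈ 6.7%, i.e. 6.7 cM.

6.7 cM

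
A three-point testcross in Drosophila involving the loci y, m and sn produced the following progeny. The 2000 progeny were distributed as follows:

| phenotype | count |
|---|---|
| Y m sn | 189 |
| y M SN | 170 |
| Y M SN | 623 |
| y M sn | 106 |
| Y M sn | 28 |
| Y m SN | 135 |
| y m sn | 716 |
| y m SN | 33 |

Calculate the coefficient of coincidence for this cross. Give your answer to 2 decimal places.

The two most frequent reciprocal classes, y m sn and Y M SN, are the parental types, so the F1 was y m sn / Y M SN.
The two rarest classes, y m SN and Y M sn, are the double crossovers. Comparing them with the parentals, only the sn allele has switched, so sn is the middle locus and the order is y – sn – m.
y–sn: (359 + 61)/2000 = 0.2100; sn–m: (241 + 61)/2000 = 0.1510.
Expected DCO frequency = 0.2100 × 0.1510 ≈ 0.03171; observed = 61/2000 ≈ 0.03050.
Coefficient of coincidence = 0.03050/0.03171 ≈ 0.96.

0.96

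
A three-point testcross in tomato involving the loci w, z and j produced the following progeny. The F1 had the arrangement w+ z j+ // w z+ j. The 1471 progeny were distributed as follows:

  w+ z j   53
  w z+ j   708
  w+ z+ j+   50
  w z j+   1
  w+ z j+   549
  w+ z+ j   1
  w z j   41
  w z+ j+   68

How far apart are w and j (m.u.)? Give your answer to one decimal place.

8.4 m.u.

The two rarest classes, w z j+ and w+ z+ j, are the double crossovers. Comparing them with the parentals, only the w allele has switched, so w is the middle locus and the order is z – w – j.
Crossovers in the w–j interval produce the single-crossover classes w+ z j and w z+ j+ (53 + 68 = 121) plus the double crossovers (2).
RF(w–j) = (121 + 2) / 1471 = 123/1471 = 0.0836 → 8.4 m.u.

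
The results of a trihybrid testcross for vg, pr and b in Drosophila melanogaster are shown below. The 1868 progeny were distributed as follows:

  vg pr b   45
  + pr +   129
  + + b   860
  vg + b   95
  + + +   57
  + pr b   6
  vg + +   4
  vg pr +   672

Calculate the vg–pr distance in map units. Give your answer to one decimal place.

12.5 map units

The two most frequent reciprocal classes, vg pr + and + + b, are the parental types, so the F1 was vg pr + / + + b.
The two rarest classes, vg + + and + pr b, are the double crossovers. Comparing them with the parentals, only the pr allele has switched, so pr is the middle locus and the order is vg – pr – b.
Crossovers in the vg–pr interval produce the single-crossover classes + pr + and vg + b (129 + 95 = 224) plus the double crossovers (10).
RF(vg–pr) = (224 + 10) / 1868 = 234/1868 = 0.1253 → 12.5 map units.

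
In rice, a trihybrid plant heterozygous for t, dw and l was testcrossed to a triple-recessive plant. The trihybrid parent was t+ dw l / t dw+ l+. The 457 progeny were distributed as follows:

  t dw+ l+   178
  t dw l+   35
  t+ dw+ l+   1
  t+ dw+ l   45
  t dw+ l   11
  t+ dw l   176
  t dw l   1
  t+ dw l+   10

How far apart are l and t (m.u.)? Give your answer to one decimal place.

5.0 m.u.

The two rarest classes, t dw l and t+ dw+ l+, are the double crossovers. Comparing them with the parentals, only the t allele has switched, so t is the middle locus and the order is dw – t – l.
Crossovers in the t–l interval produce the single-crossover classes t+ dw l+ and t dw+ l (10 + 11 = 21) plus the double crossovers (2).
RF(t–l) = (21 + 2) / 457 = 23/457 = 0.0503 → 5.0 m.u.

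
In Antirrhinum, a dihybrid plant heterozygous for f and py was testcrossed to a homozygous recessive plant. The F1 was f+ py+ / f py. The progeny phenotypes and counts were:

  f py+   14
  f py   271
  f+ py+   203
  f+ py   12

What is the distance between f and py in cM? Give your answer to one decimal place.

The recombinant classes are f+ py and f py+: 12 + 14 = 26.
Recombination frequency = 26/500 = 0.0520 ≈ 5.2%, i.e. 5.2 cM.

5.2 cM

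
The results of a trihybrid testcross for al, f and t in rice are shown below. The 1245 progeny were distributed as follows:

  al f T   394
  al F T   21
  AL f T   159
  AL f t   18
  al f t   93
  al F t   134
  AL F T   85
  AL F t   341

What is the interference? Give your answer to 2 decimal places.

The two most frequent reciprocal classes, AL F t and al f T, are the parental types, so the F1 was AL F t / al f T.
The two rarest classes, AL f t and al F T, are the double crossovers. Comparing them with the parentals, only the f allele has switched, so f is the middle locus and the order is al – f – t.
al–f: (293 + 39)/1245 = 0.2667; f–t: (178 + 39)/1245 = 0.1743.
Expected DCO frequency = 0.2667 × 0.1743 ≈ 0.04649; observed = 39/1245 ≈ 0.03133.
Coefficient of coincidence = 0.03133/0.04649 ≈ 0.67; interference = 1 − 0.67 = 0.33.

0.33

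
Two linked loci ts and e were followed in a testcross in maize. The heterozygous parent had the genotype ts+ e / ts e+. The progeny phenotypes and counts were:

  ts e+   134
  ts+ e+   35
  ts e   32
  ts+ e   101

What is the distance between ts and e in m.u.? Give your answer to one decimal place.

The recombinant classes are ts+ e+ and ts e: 35 + 32 = 67.
Recombination frequency = 67/302 = 0.2219 ≈ 22.2%, i.e. 22.2 m.u.

22.2 m.u.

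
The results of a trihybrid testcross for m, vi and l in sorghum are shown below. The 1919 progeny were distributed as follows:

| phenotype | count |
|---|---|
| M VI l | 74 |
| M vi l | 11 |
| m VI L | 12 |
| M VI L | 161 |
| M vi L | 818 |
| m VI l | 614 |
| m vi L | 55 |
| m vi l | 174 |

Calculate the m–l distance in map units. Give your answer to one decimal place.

The two most frequent reciprocal classes, m VI l and M vi L, are the parental types, so the F1 was m VI l / M vi L.
The two rarest classes, m VI L and M vi l, are the double crossovers. Comparing them with the parentals, only the l allele has switched, so l is the middle locus and the order is m – l – vi.
Crossovers in the m–l interval produce the single-crossover classes M VI l and m vi L (74 + 55 = 129) plus the double crossovers (23).
RF(m–l) = (129 + 23) / 1919 = 152/1919 = 0.0792 → 7.9 map units.

7.9 map units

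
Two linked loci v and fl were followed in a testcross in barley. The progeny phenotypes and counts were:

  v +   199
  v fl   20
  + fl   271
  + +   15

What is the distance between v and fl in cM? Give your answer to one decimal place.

The two most frequent classes, + fl (271) and v + (199), are the parental types, so the F1 was + fl / v +.
The recombinant classes are + + and v fl: 15 + 20 = 35.
Recombination frequency = 35/505 = 0.0693 ≈ 6.9%, i.e. 6.9 cM.

6.9 cM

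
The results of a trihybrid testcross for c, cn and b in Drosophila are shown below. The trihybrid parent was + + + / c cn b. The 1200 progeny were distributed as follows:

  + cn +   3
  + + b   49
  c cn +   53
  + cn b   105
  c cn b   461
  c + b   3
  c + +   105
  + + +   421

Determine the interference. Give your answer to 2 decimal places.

The two rarest classes, + cn + and c + b, are the double crossovers. Comparing them with the parentals, only the cn allele has switched, so cn is the middle locus and the order is c – cn – b.
c–cn: (210 + 6)/1200 = 0.1800; cn–b: (102 + 6)/1200 = 0.0900.
Expected DCO frequency = 0.1800 × 0.0900 ≈ 0.01620; observed = 6/1200 ≈ 0.00500.
Coefficient of coincidence = 0.00500/0.01620 ≈ 0.31; interference = 1 − 0.31 = 0.69.

0.69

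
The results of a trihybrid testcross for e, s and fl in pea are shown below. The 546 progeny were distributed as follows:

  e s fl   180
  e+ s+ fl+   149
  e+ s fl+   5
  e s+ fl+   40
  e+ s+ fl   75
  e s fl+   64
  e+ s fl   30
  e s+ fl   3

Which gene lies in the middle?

s

The two most frequent reciprocal classes, e s fl and e+ s+ fl+, are the parental types, so the F1 was e s fl / e+ s+ fl+.
The two rarest classes, e s+ fl and e+ s fl+, are the double crossovers. Comparing them with the parentals, only the s allele has switched, so s is the middle locus and the order is e – s – fl.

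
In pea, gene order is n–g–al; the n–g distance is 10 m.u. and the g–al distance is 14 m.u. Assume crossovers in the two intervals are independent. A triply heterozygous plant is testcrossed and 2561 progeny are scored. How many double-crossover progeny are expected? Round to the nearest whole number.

Map distances give recombination frequencies of 0.100 and 0.140 for the two intervals.
With no interference, expected double-crossover frequency = 0.100 × 0.140 = 0.01400.
Expected number = 0.01400 × 2561 = 35.85 ≈ 36.

36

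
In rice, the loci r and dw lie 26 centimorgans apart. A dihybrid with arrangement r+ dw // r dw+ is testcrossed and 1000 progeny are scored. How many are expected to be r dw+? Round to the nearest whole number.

A map distance of 26 centimorgans corresponds to a recombination frequency of 0.260.
The F1 is r+ dw / r dw+, so r dw+ is a parental gamete class with expected frequency (1 − r)/2 = 0.740/2 = 0.3700.
Expected number = 0.3700 × 1000 = 370.00 ≈ 370.

370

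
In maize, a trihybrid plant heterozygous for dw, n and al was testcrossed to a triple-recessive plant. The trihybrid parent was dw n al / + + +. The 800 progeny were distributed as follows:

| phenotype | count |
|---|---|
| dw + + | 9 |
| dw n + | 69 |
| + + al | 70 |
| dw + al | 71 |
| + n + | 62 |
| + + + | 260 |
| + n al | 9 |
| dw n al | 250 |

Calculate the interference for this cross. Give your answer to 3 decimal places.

0.393

The two rarest classes, + n al and dw + +, are the double crossovers. Comparing them with the parentals, only the dw allele has switched, so dw is the middle locus and the order is n – dw – al.
n–dw: (133 + 18)/800 = 0.1888; dw–al: (139 + 18)/800 = 0.1963.
Expected DCO frequency = 0.1888 × 0.1963 ≈ 0.03706; observed = 18/800 ≈ 0.02250.
Coefficient of coincidence = 0.02250/0.03706 ≈ 0.607; interference = 1 − 0.607 = 0.393.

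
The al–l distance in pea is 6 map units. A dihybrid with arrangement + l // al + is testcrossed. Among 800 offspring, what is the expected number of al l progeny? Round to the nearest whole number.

A map distance of 6 map units corresponds to a recombination frequency of 0.060.
The F1 is + l / al +, so al l is a recombinant gamete class with expected frequency r/2 = 0.060/2 = 0.0300.
Expected number = 0.0300 × 800 = 24.00 ≈ 24.

24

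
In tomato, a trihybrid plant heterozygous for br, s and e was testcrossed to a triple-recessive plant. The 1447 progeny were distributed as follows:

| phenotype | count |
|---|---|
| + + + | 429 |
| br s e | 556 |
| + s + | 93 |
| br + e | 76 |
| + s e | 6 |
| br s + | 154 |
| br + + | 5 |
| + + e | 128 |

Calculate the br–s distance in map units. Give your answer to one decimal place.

The two most frequent reciprocal classes, br s e and + + +, are the parental types, so the F1 was br s e / + + +.
The two rarest classes, + s e and br + +, are the double crossovers. Comparing them with the parentals, only the br allele has switched, so br is the middle locus and the order is s – br – e.
Crossovers in the s–br interval produce the single-crossover classes br + e and + s + (76 + 93 = 169) plus the double crossovers (11).
RF(s–br) = (169 + 11) / 1447 = 180/1447 = 0.1244 → 12.4 map units.

12.4 map units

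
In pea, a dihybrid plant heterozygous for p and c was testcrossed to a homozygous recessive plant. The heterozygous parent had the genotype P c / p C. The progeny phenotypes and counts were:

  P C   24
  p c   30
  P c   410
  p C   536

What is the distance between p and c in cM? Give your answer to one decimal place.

The recombinant classes are P C and p c: 24 + 30 = 54.
Recombination frequency = 54/1000 = 0.0540 ≈ 5.4%, i.e. 5.4 cM.

5.4 cM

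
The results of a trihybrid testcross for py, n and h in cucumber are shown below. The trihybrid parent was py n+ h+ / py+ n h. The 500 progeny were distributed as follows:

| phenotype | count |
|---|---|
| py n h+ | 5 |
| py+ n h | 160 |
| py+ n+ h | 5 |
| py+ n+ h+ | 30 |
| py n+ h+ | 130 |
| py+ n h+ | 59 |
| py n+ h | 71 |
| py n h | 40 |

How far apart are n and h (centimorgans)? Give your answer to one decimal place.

The two rarest classes, py n h+ and py+ n+ h, are the double crossovers. Comparing them with the parentals, only the n allele has switched, so n is the middle locus and the order is py – n – h.
Crossovers in the n–h interval produce the single-crossover classes py n+ h and py+ n h+ (71 + 59 = 130) plus the double crossovers (10).
RF(n–h) = (130 + 10) / 500 = 140/500 = 0.2800 → 28.0 centimorgans.

28.0 centimorgans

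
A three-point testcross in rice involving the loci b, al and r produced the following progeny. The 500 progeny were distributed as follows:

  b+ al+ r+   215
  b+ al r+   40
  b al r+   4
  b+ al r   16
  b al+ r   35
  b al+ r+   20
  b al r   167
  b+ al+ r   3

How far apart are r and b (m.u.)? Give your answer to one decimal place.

8.6 m.u.

The two most frequent reciprocal classes, b al r and b+ al+ r+, are the parental types, so the F1 was b al r / b+ al+ r+.
The two rarest classes, b al r+ and b+ al+ r, are the double crossovers. Comparing them with the parentals, only the r allele has switched, so r is the middle locus and the order is al – r – b.
Crossovers in the r–b interval produce the single-crossover classes b+ al r and b al+ r+ (16 + 20 = 36) plus the double crossovers (7).
RF(r–b) = (36 + 7) / 500 = 43/500 = 0.0860 → 8.6 m.u.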